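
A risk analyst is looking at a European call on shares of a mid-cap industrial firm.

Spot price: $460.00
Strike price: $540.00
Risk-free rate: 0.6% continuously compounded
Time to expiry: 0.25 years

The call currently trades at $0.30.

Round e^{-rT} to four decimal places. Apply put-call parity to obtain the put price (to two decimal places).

e^(−rT) = e^(−0.006·0.25) = 0.9985
Put-call parity: C − P = S − K·e^(−rT) = 460 − 540·0.9985 = 460 − 539.1900 = -79.1900
P = C − (C − P) = 0.30 − (-79.1900) = 79.4900

$79.49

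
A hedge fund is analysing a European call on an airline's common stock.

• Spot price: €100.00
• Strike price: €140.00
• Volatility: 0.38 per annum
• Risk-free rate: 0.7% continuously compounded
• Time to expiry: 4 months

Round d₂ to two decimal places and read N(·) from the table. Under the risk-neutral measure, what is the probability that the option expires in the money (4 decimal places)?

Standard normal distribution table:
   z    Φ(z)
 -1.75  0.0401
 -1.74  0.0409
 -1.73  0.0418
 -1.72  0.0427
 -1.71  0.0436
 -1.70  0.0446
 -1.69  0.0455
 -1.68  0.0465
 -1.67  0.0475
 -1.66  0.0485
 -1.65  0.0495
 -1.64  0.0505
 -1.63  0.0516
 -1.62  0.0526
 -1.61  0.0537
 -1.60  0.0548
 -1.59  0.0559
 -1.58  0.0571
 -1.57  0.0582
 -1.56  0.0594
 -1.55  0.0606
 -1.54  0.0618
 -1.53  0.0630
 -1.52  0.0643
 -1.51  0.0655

0.0516

T = 0.3333;  σ√T = 0.2194
d₁ = [ln(100/140) + (0.007 + ½·0.38²)·0.3333] / (σ√T) = (-0.3365 + 0.0264) / 0.2194 = -1.4133 ⇒ -1.41
d₂ = -1.4133 − 0.2194 = -1.6327 ⇒ -1.63
Risk-neutral Pr[S_T > K] = N(d₂) = N(-1.63) = 0.0516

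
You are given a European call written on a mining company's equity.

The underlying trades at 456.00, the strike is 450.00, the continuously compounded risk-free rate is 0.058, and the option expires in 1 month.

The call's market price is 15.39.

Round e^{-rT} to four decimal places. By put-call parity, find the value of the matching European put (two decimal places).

7.23

exp(−rT) = exp(−0.058·0.08333) = 0.9952
Put-call parity: C − P = S − K·e^(−rT) = 456 − 450·0.9952 = 456 − 447.8400 = 8.1600
P = C − (C − P) = 15.39 − (8.1600) = 7.2300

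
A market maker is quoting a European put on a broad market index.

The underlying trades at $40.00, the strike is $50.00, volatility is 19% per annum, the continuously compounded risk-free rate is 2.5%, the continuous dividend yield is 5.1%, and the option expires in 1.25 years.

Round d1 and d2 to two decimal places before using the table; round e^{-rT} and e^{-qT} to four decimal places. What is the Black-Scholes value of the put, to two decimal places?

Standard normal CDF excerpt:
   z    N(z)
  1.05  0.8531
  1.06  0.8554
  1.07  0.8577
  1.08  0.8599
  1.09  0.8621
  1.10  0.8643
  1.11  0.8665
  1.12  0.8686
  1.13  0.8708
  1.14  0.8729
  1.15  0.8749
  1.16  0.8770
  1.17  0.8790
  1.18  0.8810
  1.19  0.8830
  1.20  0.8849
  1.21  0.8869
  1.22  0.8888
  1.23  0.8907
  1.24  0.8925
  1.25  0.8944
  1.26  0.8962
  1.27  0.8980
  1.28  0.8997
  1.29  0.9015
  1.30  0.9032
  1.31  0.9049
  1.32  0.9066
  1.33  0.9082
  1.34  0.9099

$11.42

σ√T = 0.19·√1.25 = 0.2124
d₁ = [ln(40/50) + (0.025 − 0.051 + 0.19²/2)·1.25] / 0.2124 = [-0.2231 − 0.0099] / 0.2124 = -1.0972 ≈ -1.10
d₂ = d₁ − σ√T = -1.0972 − 0.2124 = -1.3097 ≈ -1.31
exp(−qT) = exp(−0.051·1.25) = 0.9382;  exp(−rT) = exp(−0.025·1.25) = 0.9692
N(−d₂) = N(1.31) = 0.9049;  N(−d₁) = N(1.10) = 0.8643
P = 50·0.9692·0.9049 − 40·0.9382·0.8643 = 43.8515 − 32.4355 = 11.4160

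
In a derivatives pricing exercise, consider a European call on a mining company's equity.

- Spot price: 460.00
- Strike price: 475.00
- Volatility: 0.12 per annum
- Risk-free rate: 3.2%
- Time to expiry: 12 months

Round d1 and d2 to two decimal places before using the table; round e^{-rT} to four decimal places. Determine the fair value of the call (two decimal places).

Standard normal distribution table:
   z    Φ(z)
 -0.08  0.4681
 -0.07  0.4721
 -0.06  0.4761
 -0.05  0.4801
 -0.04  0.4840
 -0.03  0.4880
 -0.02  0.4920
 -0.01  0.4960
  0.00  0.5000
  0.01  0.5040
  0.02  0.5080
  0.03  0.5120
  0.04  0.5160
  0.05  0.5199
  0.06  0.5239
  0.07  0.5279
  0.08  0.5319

21.97

T = 1;  σ√T = 0.1200
d₁ = [ln(460/475) + (0.032 + ½·0.12²)·1] / (σ√T) = (-0.0321 + 0.0392) / 0.1200 = 0.0593 ≈ 0.06
d₂ = 0.0593 − 0.1200 = -0.0607 ≈ -0.06
e^(−rT) = e^(−0.032·1) = 0.9685
N(d₁) = N(0.06) = 0.5239;  N(d₂) = N(-0.06) = 0.4761
C = 460·0.5239 − 475·0.9685·0.4761 = 240.9940 − 219.0239 = 21.9701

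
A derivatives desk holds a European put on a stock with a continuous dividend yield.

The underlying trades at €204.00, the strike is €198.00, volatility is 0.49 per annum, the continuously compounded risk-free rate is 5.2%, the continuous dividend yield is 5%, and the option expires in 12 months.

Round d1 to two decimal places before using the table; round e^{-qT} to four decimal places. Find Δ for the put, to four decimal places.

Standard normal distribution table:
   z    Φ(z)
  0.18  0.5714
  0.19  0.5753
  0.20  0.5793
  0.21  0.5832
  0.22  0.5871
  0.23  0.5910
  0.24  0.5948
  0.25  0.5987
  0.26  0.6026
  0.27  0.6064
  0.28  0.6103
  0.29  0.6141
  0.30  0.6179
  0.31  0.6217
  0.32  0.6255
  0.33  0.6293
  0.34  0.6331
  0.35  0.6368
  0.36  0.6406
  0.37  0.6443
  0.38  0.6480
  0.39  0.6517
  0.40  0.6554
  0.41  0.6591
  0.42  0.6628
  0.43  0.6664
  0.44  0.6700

-0.3598

σ√T = 0.49 × 1.0000 = 0.4900
d₁ = [ln(204/198) + (0.052 − 0.05 + 0.49²/2)·1] / 0.4900 = [0.0299 + 0.1220] / 0.4900 = 0.3100 ⇒ 0.31
N(d₁) = N(0.31) = 0.6217
Δ_put = exp(−qT)·(N(d₁) − 1) = 0.9512·(0.6217 − 1) = -0.3598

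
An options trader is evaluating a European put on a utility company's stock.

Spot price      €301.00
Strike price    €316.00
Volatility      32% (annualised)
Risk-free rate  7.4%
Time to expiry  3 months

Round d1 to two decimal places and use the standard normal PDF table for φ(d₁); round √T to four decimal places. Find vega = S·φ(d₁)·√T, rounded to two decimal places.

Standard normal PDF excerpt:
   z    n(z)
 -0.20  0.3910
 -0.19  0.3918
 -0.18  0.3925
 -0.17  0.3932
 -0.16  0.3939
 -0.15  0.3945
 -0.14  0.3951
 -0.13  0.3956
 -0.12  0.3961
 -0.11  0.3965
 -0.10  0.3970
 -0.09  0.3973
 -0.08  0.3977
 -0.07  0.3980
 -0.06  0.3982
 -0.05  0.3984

59.67

T = 0.25;  σ√T = 0.1600
d₁ = [ln(301/316) + (0.074 + 0.32²/2)·0.25] / 0.1600 = [-0.0486 + 0.0313] / 0.1600 = -0.1083 ≈ -0.11
√T = √0.25 = 0.5000
φ(d₁) = φ(-0.11) = 0.3965
vega = S·φ(d₁)·√T = 301·0.3965·0.5000 = 59.6733
(The call has the same vega.)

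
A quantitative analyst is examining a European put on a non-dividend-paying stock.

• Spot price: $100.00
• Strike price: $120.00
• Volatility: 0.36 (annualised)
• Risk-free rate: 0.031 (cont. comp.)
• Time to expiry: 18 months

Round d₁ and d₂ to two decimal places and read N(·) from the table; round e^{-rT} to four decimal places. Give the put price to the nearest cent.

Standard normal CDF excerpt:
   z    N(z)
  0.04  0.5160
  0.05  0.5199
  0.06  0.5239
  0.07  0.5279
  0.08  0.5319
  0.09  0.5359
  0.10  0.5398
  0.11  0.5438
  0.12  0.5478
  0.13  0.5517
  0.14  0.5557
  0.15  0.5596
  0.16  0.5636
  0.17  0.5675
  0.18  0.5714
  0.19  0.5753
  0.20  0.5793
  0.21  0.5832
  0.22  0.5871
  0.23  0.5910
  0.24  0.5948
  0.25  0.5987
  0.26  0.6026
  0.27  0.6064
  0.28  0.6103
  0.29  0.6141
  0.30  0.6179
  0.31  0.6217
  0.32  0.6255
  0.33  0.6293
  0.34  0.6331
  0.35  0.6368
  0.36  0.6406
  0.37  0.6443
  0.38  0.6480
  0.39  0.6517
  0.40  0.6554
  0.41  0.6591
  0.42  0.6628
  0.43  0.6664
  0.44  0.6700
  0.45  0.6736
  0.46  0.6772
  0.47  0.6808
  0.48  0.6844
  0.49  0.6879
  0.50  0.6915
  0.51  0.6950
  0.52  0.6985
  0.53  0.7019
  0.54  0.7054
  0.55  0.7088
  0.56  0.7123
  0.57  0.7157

$26.81

σ√T = 0.36·√1.5 = 0.4409
d₁ = [ln(100/120) + (0.031 + 0.36²/2)·1.5] / 0.4409 = [-0.1823 + 0.1437] / 0.4409 = -0.0876 which rounds to -0.09
d₂ = d₁ − σ√T = -0.0876 − 0.4409 = -0.5285 which rounds to -0.53
exp(−rT) = exp(−0.031·1.5) = 0.9546
P = 120·0.9546·N(0.53) − 100·N(0.09) = 120·0.9546·0.7019 − 100·0.5359 = 80.4040 − 53.5900 = 26.8140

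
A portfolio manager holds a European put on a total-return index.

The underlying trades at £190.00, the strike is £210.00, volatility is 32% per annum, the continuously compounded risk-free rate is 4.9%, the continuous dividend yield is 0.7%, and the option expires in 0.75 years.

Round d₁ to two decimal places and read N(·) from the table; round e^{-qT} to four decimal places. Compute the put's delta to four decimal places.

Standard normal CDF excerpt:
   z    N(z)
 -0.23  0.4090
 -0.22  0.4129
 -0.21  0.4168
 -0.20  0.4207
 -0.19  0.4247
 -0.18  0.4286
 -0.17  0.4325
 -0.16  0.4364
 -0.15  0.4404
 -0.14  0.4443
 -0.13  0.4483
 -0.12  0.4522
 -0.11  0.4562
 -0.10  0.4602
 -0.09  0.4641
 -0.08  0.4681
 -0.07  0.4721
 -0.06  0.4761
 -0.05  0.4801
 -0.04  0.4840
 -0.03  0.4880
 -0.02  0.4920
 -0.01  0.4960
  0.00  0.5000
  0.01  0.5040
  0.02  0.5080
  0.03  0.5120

T = 0.75;  σ√T = 0.2771
d₁ = [ln(190/210) + (0.049 − 0.007 + 0.32²/2)·0.75] / 0.2771 = [-0.1001 + 0.0699] / 0.2771 = -0.1089 ⇒ -0.11
N(d₁) = N(-0.11) = 0.4562
Δ_put = exp(−qT)·(N(d₁) − 1) = 0.9948·(0.4562 − 1) = -0.5410

-0.5410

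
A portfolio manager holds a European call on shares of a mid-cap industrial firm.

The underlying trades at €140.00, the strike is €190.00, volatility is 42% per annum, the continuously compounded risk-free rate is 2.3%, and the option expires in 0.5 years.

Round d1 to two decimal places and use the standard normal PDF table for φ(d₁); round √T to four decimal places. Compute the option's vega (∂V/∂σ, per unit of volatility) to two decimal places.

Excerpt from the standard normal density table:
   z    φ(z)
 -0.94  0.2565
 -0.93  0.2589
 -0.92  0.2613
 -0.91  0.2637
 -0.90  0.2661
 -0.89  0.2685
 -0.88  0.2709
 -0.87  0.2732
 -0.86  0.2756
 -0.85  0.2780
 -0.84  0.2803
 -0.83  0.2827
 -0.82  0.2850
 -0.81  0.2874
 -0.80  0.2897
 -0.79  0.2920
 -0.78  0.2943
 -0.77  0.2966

σ√T = 0.42·√0.5 = 0.2970
d₁ = [ln(140/190) + (0.023 + ½·0.42²)·0.5] / (σ√T) = (-0.3054 + 0.0556) / 0.2970 = -0.8411 ⇒ -0.84
√T = √0.5 = 0.7071
φ(d₁) = φ(-0.84) = 0.2803
vega = S·φ(d₁)·√T = 140·0.2803·0.7071 = 27.7480

27.75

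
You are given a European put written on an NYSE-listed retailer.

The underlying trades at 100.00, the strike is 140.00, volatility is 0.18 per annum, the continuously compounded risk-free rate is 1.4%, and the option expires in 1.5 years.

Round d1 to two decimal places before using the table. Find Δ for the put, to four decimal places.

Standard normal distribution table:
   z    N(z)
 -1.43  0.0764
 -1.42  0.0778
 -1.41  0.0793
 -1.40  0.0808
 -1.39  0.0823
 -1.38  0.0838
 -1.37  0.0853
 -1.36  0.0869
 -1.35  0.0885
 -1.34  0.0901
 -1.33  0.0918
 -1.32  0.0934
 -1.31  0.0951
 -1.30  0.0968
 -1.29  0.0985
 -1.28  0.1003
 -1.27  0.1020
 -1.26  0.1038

-0.9066

T = 1.5;  σ√T = 0.2205
ln(S/K) + (r + σ²/2)T = ln(100/140) + (0.014 + 0.18²/2)·1.5 = -0.3365 + 0.0453 = -0.2912
d₁ = -0.2912 / 0.2205 = -1.3208 ⇒ -1.32
N(d₁) = N(-1.32) = 0.0934
Δ_put = N(d₁) − 1 = 0.0934 − 1 = -0.9066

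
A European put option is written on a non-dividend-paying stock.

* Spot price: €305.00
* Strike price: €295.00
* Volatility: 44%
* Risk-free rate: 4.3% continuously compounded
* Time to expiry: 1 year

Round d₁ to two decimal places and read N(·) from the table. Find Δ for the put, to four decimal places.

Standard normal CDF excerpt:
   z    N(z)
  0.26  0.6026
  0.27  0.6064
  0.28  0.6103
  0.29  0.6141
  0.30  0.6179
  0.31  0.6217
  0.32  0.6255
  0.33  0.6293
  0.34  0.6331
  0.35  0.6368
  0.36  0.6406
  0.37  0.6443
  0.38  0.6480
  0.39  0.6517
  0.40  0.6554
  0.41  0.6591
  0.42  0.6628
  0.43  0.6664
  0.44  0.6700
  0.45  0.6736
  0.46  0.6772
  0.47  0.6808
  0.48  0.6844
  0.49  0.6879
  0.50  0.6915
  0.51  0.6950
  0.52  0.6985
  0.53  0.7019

T = 1;  σ√T = 0.4400
ln(S/K) + (r + σ²/2)T = ln(305/295) + (0.043 + 0.44²/2)·1 = 0.0333 + 0.1398 = 0.1731
d₁ = 0.1731 / 0.4400 = 0.3935 ≈ 0.39
N(d₁) = N(0.39) = 0.6517
Δ_put = N(d₁) − 1 = 0.6517 − 1 = -0.3483

-0.3483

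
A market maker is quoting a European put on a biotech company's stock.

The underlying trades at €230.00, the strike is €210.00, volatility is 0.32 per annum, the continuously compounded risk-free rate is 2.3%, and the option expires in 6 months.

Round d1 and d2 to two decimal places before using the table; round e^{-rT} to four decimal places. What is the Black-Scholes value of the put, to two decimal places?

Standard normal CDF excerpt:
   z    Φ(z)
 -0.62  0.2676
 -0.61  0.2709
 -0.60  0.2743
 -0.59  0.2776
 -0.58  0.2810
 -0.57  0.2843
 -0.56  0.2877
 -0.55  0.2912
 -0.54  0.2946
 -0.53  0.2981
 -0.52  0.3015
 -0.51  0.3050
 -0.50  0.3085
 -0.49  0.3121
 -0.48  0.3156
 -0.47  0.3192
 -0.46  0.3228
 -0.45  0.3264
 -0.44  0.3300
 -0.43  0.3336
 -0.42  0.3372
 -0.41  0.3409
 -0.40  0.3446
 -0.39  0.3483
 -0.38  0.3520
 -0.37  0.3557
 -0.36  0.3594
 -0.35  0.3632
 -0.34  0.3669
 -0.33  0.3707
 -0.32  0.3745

€10.78

T = 0.5;  σ√T = 0.2263
d₁ = [ln(230/210) + (0.023 + 0.32²/2)·0.5] / 0.2263 = [0.0910 + 0.0371] / 0.2263 = 0.5660 ≈ 0.57
d₂ = d₁ − σ√T = 0.5660 − 0.2263 = 0.3397 ≈ 0.34
exp(−rT) = exp(−0.023·0.5) = 0.9886
N(−d₂) = N(-0.34) = 0.3669;  N(−d₁) = N(-0.57) = 0.2843
P = 210·0.9886·0.3669 − 230·0.2843 = 76.1706 − 65.3890 = 10.7816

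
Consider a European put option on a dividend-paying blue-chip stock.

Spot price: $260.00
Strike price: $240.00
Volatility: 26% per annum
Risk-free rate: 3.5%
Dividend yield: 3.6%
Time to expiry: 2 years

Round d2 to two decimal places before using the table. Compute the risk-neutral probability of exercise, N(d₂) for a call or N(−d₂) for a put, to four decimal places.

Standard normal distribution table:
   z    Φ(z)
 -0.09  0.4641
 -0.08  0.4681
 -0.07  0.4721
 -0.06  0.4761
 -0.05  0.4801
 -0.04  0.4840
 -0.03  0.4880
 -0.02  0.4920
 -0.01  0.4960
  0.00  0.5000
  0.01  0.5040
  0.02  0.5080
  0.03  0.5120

0.4880

σ√T = 0.26·√2 = 0.3677
ln(S/K) + (r − q + σ²/2)T = ln(260/240) + (0.035 − 0.036 + 0.26²/2)·2 = 0.0800 + 0.0656 = 0.1456
d₁ = 0.1456 / 0.3677 = 0.3961 ≈ 0.40
d₂ = d₁ − σ√T = 0.3961 − 0.3677 = 0.0284 ≈ 0.03
Pr(exercise) under Q = N(−d₂) = N(-0.03) = 0.4880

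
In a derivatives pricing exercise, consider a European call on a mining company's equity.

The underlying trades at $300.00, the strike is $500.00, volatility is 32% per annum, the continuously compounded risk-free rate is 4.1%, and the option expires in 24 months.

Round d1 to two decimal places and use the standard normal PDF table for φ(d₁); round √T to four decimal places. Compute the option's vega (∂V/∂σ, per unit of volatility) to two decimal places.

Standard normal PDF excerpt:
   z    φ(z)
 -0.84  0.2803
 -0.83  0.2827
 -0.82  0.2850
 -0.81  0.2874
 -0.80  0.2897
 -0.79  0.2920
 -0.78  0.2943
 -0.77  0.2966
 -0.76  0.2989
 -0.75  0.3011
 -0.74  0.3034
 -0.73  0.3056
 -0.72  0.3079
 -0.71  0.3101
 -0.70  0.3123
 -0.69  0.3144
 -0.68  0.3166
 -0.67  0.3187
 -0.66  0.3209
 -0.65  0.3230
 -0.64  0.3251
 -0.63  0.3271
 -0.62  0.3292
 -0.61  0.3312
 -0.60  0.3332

σ√T = 0.32 × 1.4142 = 0.4525
d₁ = [ln(300/500) + (0.041 + 0.32²/2)·2] / 0.4525 = [-0.5108 + 0.1844] / 0.4525 = -0.7213 ≈ -0.72
√T = √2 = 1.4142
φ(d₁) = φ(-0.72) = 0.3079
vega = S·φ(d₁)·√T = 300·0.3079·1.4142 = 130.6297

130.63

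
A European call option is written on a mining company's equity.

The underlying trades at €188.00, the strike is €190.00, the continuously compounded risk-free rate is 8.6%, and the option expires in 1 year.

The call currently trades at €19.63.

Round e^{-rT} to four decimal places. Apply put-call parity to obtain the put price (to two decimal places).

e^(−rT) = e^(−0.086·1) = 0.9176
Put-call parity: C − P = S − K·e^(−rT) = 188 − 190·0.9176 = 188 − 174.3440 = 13.6560
P = C − (C − P) = 19.63 − (13.6560) = 5.9740

€5.97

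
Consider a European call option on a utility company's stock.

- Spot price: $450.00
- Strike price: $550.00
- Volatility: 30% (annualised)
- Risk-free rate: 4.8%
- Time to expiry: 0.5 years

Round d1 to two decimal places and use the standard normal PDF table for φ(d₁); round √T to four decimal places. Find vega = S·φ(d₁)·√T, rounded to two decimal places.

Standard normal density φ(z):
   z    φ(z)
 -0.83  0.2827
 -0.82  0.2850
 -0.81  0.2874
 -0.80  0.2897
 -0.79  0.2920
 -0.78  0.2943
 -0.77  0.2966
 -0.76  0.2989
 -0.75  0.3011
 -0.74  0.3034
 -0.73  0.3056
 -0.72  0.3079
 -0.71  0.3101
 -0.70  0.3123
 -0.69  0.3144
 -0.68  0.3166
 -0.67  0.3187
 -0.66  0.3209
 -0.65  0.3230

σ√T = 0.3·√0.5 = 0.2121
d₁ = [ln(450/550) + (0.048 + ½·0.3²)·0.5] / (σ√T) = (-0.2007 + 0.0465) / 0.2121 = -0.7268 ⇒ -0.73
√T = √0.5 = 0.7071
φ(d₁) = φ(-0.73) = 0.3056
vega = S·φ(d₁)·√T = 450·0.3056·0.7071 = 97.2404

97.24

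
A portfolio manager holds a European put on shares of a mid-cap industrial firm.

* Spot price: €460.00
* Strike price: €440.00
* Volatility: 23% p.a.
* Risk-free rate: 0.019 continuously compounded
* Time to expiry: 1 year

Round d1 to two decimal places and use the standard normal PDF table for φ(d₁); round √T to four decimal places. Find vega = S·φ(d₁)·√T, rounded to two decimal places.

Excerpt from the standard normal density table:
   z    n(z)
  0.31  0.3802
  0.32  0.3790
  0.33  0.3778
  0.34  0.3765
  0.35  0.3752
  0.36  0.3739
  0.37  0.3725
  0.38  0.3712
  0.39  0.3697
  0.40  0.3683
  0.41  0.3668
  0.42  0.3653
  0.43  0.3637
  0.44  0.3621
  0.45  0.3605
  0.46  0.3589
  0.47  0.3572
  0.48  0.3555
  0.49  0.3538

σ√T = 0.23 × 1.0000 = 0.2300
d₁ = [ln(460/440) + (0.019 + ½·0.23²)·1] / (σ√T) = (0.0445 + 0.0455) / 0.2300 = 0.3909 ≈ 0.39
√T = √1 = 1.0000
φ(d₁) = φ(0.39) = 0.3697
vega = S·φ(d₁)·√T = 460·0.3697·1.0000 = 170.0620
(The call has the same vega.)

170.06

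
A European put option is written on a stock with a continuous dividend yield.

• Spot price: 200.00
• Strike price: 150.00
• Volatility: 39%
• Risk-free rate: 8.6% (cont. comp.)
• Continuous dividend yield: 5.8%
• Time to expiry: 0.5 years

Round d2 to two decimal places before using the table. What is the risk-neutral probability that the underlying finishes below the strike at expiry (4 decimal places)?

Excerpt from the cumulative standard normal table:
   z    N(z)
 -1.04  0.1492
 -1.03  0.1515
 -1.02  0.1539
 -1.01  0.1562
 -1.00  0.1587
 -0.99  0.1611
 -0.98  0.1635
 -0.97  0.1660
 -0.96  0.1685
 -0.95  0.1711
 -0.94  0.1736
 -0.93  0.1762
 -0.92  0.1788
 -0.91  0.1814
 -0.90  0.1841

T = 0.5;  σ√T = 0.2758
d₁ = [ln(200/150) + (0.086 − 0.058 + ½·0.39²)·0.5] / (σ√T) = (0.2877 + 0.0520) / 0.2758 = 1.2318 → 1.23
d₂ = 1.2318 − 0.2758 = 0.9561 → 0.96
Pr(exercise) under Q = N(−d₂) = N(-0.96) = 0.1685

0.1685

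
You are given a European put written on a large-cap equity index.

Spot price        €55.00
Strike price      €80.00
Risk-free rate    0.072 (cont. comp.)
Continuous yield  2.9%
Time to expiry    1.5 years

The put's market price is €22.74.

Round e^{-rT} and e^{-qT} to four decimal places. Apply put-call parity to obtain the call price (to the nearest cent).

€3.59

exp(−qT) = exp(−0.029·1.5) = 0.9574;  exp(−rT) = exp(−0.072·1.5) = 0.8976
Put-call parity: C − P = S·e^(−qT) − K·e^(−rT) = 55·0.9574 − 80·0.8976 = 52.6570 − 71.8080 = -19.1510
C = P + (C − P) = 22.74 + (-19.1510) = 3.5890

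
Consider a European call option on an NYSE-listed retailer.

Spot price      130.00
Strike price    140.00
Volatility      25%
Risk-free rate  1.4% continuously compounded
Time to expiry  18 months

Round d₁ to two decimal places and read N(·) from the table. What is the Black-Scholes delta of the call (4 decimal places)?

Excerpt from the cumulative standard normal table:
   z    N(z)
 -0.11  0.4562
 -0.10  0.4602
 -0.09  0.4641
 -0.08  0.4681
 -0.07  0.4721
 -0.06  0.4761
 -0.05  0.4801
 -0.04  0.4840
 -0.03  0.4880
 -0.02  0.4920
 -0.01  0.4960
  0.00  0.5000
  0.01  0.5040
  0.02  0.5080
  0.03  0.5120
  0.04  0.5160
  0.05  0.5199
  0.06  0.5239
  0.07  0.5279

T = 1.5;  σ√T = 0.3062
d₁ = [ln(130/140) + (0.014 + ½·0.25²)·1.5] / (σ√T) = (-0.0741 + 0.0679) / 0.3062 = -0.0204 ≈ -0.02
N(d₁) = N(-0.02) = 0.4920
Δ_call = N(d₁) = 0.4920

0.4920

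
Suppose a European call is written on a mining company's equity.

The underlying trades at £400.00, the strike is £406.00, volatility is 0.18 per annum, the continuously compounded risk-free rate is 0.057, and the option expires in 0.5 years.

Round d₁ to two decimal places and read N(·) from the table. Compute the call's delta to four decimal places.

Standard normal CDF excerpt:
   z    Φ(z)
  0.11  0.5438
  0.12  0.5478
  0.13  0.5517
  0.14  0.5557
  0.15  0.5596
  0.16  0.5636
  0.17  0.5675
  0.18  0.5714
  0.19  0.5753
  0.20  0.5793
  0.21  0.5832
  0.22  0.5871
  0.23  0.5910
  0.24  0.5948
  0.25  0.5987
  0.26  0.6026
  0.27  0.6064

T = 0.5;  σ√T = 0.1273
ln(S/K) + (r + σ²/2)T = ln(400/406) + (0.057 + 0.18²/2)·0.5 = -0.0149 + 0.0366 = 0.0217
d₁ = 0.0217 / 0.1273 = 0.1706 → 0.17
N(d₁) = N(0.17) = 0.5675
Δ_call = N(d₁) = 0.5675

0.5675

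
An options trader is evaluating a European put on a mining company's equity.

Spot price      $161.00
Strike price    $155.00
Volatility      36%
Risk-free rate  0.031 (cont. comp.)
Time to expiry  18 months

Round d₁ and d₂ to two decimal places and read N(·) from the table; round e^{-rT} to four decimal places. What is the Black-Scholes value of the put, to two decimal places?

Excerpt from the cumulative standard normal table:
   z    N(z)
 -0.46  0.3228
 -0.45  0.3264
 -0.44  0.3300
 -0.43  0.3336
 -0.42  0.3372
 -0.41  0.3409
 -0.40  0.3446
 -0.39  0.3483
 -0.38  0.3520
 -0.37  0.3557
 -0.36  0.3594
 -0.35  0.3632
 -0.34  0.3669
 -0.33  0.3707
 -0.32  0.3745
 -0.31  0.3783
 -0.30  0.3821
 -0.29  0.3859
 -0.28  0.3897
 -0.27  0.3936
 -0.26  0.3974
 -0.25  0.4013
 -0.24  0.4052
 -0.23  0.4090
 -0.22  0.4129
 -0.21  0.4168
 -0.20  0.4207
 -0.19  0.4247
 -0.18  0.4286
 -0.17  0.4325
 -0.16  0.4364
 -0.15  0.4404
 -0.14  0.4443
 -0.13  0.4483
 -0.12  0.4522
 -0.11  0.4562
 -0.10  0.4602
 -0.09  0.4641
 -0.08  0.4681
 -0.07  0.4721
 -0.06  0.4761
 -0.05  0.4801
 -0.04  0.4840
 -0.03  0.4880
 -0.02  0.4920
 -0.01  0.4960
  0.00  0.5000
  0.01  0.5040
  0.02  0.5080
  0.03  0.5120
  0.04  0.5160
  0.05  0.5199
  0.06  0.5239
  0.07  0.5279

$20.87

σ√T = 0.36 × 1.2247 = 0.4409
d₁ = [ln(161/155) + (0.031 + 0.36²/2)·1.5] / 0.4409 = [0.0380 + 0.1437] / 0.4409 = 0.4121 ⇒ 0.41
d₂ = d₁ − σ√T = 0.4121 − 0.4409 = -0.0289 ⇒ -0.03
exp(−rT) = exp(−0.031·1.5) = 0.9546
P = 155·0.9546·N(0.03) − 161·N(-0.41) = 155·0.9546·0.5120 − 161·0.3409 = 75.7571 − 54.8849 = 20.8722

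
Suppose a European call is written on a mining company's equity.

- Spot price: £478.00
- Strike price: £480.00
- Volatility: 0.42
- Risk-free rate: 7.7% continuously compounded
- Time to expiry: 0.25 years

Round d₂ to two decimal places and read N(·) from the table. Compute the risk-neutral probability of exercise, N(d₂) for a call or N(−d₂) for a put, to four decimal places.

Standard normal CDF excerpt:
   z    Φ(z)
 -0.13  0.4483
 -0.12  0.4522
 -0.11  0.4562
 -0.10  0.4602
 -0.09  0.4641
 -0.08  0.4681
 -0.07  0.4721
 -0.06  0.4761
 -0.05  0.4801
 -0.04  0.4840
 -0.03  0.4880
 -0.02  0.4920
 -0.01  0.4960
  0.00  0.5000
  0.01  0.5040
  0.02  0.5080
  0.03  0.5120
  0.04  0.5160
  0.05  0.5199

0.4880

σ√T = 0.42·√0.25 = 0.2100
d₁ = [ln(478/480) + (0.077 + ½·0.42²)·0.25] / (σ√T) = (-0.0042 + 0.0413) / 0.2100 = 0.1768 which rounds to 0.18
d₂ = 0.1768 − 0.2100 = -0.0332 which rounds to -0.03
Pr(exercise) under Q = N(d₂) = 0.4880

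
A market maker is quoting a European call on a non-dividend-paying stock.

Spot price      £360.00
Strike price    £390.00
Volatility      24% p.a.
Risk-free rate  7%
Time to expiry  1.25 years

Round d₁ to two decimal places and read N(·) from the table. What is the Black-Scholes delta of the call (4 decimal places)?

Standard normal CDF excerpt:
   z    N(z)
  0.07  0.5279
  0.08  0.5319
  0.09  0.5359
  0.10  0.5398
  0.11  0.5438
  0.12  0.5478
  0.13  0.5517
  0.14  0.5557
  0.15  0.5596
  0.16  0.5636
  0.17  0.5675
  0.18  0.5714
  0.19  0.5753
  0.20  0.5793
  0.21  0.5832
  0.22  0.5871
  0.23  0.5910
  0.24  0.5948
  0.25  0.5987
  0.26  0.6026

0.5636

σ√T = 0.24 × 1.1180 = 0.2683
d₁ = [ln(360/390) + (0.07 + ½·0.24²)·1.25] / (σ√T) = (-0.0800 + 0.1235) / 0.2683 = 0.1620 which rounds to 0.16
N(d₁) = N(0.16) = 0.5636
Δ_call = N(d₁) = 0.5636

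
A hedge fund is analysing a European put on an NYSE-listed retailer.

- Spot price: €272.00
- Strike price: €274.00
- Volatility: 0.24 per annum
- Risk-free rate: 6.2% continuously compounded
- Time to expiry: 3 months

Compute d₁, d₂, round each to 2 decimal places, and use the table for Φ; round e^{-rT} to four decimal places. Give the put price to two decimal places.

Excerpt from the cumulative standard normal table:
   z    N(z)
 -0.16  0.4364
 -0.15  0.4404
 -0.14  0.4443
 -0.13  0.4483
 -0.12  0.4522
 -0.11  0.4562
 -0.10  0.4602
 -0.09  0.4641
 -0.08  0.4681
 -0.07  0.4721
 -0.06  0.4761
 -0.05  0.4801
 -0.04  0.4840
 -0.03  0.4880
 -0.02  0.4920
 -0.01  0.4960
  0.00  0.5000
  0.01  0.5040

σ√T = 0.24 × 0.5000 = 0.1200
ln(S/K) + (r + σ²/2)T = ln(272/274) + (0.062 + 0.24²/2)·0.25 = -0.0073 + 0.0227 = 0.0154
d₁ = 0.0154 / 0.1200 = 0.1281 ≈ 0.13
d₂ = d₁ − σ√T = 0.1281 − 0.1200 = 0.0081 ≈ 0.01
e^(−rT) = e^(−0.062·0.25) = 0.9846
P = 274·0.9846·N(-0.01) − 272·N(-0.13) = 274·0.9846·0.4960 − 272·0.4483 = 133.8111 − 121.9376 = 11.8735

€11.87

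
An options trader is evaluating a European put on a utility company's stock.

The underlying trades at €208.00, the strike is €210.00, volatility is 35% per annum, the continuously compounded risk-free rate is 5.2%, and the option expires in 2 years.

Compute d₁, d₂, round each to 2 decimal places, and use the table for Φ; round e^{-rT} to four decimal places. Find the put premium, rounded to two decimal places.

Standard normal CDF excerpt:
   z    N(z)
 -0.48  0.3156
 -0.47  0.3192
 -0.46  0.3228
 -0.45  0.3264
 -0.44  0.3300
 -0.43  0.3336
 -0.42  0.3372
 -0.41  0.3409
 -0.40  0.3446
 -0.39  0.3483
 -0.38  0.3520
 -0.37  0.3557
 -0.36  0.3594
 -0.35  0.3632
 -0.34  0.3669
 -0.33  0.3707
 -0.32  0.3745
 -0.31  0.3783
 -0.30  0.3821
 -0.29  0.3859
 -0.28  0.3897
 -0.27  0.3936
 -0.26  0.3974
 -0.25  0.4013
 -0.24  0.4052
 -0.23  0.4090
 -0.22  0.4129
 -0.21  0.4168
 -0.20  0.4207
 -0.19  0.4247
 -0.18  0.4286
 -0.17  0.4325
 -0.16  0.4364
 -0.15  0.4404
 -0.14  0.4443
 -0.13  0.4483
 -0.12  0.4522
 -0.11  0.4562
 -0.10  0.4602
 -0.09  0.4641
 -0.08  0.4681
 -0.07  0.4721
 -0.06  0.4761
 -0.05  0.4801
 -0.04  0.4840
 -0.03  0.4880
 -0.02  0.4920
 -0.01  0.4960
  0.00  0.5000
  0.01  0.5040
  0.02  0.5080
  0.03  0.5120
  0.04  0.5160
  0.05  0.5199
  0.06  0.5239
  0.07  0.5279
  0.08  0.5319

σ√T = 0.35·√2 = 0.4950
d₁ = [ln(208/210) + (0.052 + ½·0.35²)·2] / (σ√T) = (-0.0096 + 0.2265) / 0.4950 = 0.4383 which rounds to 0.44
d₂ = 0.4383 − 0.4950 = -0.0567 which rounds to -0.06
exp(−rT) = exp(−0.052·2) = 0.9012
N(−d₂) = N(0.06) = 0.5239;  N(−d₁) = N(-0.44) = 0.3300
P = 210·0.9012·0.5239 − 208·0.3300 = 99.1491 − 68.6400 = 30.5091

€30.51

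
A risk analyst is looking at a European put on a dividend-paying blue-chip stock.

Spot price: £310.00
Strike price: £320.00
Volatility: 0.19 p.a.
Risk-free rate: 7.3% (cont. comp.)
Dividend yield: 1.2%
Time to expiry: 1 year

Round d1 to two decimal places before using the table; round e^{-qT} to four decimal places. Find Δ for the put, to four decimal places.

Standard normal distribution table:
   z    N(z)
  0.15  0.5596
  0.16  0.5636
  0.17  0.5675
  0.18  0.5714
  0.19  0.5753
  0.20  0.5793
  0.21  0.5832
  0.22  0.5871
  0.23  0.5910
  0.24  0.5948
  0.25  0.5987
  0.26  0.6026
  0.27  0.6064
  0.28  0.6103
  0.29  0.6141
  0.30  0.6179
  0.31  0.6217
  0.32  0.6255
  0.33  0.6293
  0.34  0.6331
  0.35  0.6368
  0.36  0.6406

-0.3965

σ√T = 0.19·√1 = 0.1900
ln(S/K) + (r − q + σ²/2)T = ln(310/320) + (0.073 − 0.012 + 0.19²/2)·1 = -0.0317 + 0.0790 = 0.0473
d₁ = 0.0473 / 0.1900 = 0.2490 ≈ 0.25
N(d₁) = N(0.25) = 0.5987
Δ_put = exp(−qT)·(N(d₁) − 1) = 0.9881·(0.5987 − 1) = -0.3965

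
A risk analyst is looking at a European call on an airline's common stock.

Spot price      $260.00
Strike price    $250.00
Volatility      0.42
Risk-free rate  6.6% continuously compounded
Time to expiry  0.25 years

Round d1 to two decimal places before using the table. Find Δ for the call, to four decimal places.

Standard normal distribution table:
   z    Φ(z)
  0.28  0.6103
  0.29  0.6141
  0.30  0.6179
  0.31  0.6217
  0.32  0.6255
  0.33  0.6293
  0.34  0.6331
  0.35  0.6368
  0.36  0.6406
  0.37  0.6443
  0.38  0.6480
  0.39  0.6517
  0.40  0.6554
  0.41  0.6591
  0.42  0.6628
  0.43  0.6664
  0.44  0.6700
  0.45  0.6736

T = 0.25;  σ√T = 0.2100
d₁ = [ln(260/250) + (0.066 + 0.42²/2)·0.25] / 0.2100 = [0.0392 + 0.0386] / 0.2100 = 0.3703 ⇒ 0.37
N(d₁) = N(0.37) = 0.6443
Δ_call = N(d₁) = 0.6443

0.6443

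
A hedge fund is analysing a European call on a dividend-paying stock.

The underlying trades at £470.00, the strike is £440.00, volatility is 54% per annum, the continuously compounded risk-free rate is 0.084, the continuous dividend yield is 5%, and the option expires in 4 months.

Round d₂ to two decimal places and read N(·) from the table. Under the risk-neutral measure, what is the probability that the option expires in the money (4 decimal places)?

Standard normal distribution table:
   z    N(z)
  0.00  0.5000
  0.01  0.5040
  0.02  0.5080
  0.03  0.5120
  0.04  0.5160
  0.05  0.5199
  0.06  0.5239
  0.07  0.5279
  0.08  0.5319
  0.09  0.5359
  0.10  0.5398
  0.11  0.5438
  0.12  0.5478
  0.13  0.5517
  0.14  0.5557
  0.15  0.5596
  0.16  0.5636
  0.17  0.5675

σ√T = 0.54 × 0.5774 = 0.3118
d₁ = [ln(470/440) + (0.084 − 0.05 + 0.54²/2)·0.3333] / 0.3118 = [0.0660 + 0.0599] / 0.3118 = 0.4038 which rounds to 0.40
d₂ = d₁ − σ√T = 0.4038 − 0.3118 = 0.0920 which rounds to 0.09
Pr(exercise) under Q = N(d₂) = 0.5359

0.5359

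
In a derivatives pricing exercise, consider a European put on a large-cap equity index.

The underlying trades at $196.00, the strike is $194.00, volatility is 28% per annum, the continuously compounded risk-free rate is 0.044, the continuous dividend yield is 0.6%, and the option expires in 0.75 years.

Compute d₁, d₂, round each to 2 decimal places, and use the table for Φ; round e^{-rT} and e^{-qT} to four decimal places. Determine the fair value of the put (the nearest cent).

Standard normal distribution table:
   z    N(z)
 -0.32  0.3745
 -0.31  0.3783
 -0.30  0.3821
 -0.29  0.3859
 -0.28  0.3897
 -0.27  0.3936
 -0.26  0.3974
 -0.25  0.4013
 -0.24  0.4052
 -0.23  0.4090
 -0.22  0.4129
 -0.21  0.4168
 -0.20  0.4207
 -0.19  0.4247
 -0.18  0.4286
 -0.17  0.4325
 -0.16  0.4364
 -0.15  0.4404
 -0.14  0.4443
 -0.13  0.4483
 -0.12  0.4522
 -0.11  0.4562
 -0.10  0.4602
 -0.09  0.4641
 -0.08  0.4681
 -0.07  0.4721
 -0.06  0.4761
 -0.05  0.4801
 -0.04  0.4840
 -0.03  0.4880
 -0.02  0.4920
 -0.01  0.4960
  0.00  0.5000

T = 0.75;  σ√T = 0.2425
d₁ = [ln(196/194) + (0.044 − 0.006 + ½·0.28²)·0.75] / (σ√T) = (0.0103 + 0.0579) / 0.2425 = 0.2811 ⇒ 0.28
d₂ = 0.2811 − 0.2425 = 0.0386 ⇒ 0.04
exp(−qT) = exp(−0.006·0.75) = 0.9955;  exp(−rT) = exp(−0.044·0.75) = 0.9675
N(−d₂) = N(-0.04) = 0.4840;  N(−d₁) = N(-0.28) = 0.3897
P = 194·0.9675·0.4840 − 196·0.9955·0.3897 = 90.8444 − 76.0375 = 14.8069

$14.81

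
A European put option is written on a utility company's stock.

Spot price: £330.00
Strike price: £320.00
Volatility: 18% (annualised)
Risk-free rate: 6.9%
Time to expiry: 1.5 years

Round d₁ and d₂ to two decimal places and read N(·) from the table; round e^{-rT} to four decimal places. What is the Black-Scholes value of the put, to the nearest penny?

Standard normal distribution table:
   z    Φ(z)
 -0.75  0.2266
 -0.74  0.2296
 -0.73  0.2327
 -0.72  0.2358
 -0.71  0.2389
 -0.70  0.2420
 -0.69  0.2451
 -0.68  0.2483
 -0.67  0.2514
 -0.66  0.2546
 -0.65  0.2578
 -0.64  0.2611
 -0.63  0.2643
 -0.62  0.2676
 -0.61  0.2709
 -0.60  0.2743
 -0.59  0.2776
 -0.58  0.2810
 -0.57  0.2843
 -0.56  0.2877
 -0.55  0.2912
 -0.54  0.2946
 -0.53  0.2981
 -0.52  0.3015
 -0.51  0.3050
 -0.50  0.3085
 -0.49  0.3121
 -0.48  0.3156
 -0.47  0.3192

σ√T = 0.18·√1.5 = 0.2205
d₁ = [ln(330/320) + (0.069 + ½·0.18²)·1.5] / (σ√T) = (0.0308 + 0.1278) / 0.2205 = 0.7193 ⇒ 0.72
d₂ = 0.7193 − 0.2205 = 0.4988 ⇒ 0.50
e^(−rT) = e^(−0.069·1.5) = 0.9017
N(−d₂) = N(-0.50) = 0.3085;  N(−d₁) = N(-0.72) = 0.2358
P = 320·0.9017·0.3085 − 330·0.2358 = 89.0158 − 77.8140 = 11.2018

£11.20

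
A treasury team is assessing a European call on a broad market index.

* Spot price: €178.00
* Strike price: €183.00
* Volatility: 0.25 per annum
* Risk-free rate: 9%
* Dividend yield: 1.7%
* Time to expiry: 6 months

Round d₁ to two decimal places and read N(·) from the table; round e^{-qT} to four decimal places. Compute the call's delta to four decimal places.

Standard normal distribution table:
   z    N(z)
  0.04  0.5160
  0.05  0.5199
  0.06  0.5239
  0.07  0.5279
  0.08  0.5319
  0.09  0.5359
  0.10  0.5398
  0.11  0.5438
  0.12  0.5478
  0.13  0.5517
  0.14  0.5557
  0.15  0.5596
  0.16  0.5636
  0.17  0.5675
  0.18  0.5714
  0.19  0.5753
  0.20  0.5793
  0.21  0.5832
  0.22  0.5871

0.5510

σ√T = 0.25 × 0.7071 = 0.1768
ln(S/K) + (r − q + σ²/2)T = ln(178/183) + (0.09 − 0.017 + 0.25²/2)·0.5 = -0.0277 + 0.0521 = 0.0244
d₁ = 0.0244 / 0.1768 = 0.1382 ≈ 0.14
N(d₁) = N(0.14) = 0.5557
Δ_call = e^(−qT)·N(d₁) = 0.9915·0.5557 = 0.5510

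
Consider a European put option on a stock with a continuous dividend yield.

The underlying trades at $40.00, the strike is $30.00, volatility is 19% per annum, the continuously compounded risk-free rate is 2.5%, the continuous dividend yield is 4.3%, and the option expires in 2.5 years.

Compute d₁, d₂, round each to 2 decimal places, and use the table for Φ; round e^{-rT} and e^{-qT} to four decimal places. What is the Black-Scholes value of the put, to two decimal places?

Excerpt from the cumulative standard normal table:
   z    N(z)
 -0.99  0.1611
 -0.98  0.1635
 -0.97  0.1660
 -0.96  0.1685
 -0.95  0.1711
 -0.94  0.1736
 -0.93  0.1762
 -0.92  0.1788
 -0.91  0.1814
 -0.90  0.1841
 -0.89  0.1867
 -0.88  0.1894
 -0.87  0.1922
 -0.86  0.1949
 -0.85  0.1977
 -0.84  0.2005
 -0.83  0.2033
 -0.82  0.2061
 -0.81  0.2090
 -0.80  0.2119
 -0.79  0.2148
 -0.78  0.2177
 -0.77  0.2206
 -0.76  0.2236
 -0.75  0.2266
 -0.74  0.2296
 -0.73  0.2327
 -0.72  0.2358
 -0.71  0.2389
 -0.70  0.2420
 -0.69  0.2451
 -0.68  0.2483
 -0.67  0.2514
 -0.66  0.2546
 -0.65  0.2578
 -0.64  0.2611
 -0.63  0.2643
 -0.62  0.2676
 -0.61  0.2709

$1.12

T = 2.5;  σ√T = 0.3004
d₁ = [ln(40/30) + (0.025 − 0.043 + 0.19²/2)·2.5] / 0.3004 = [0.2877 + 0.0001] / 0.3004 = 0.9580 which rounds to 0.96
d₂ = d₁ − σ√T = 0.9580 − 0.3004 = 0.6576 which rounds to 0.66
exp(−qT) = exp(−0.043·2.5) = 0.8981;  exp(−rT) = exp(−0.025·2.5) = 0.9394
N(−d₂) = N(-0.66) = 0.2546;  N(−d₁) = N(-0.96) = 0.1685
P = 30·0.9394·0.2546 − 40·0.8981·0.1685 = 7.1751 − 6.0532 = 1.1219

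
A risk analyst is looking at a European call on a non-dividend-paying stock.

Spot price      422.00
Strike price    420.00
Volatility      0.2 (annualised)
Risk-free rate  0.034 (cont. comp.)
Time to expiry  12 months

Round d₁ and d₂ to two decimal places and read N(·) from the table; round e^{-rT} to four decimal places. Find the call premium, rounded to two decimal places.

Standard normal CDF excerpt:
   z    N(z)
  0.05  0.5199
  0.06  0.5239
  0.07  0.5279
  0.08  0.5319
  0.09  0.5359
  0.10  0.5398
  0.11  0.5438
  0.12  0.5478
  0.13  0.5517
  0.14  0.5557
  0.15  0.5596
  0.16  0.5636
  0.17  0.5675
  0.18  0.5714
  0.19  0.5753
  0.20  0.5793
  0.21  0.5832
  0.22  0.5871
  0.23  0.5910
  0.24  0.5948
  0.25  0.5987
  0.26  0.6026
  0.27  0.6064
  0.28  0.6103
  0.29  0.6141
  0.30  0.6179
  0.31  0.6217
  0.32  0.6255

T = 1;  σ√T = 0.2000
ln(S/K) + (r + σ²/2)T = ln(422/420) + (0.034 + 0.2²/2)·1 = 0.0048 + 0.0540 = 0.0588
d₁ = 0.0588 / 0.2000 = 0.2938 which rounds to 0.29
d₂ = d₁ − σ√T = 0.2938 − 0.2000 = 0.0938 which rounds to 0.09
e^(−rT) = e^(−0.034·1) = 0.9666
C = 422·N(0.29) − 420·0.9666·N(0.09) = 422·0.6141 − 420·0.9666·0.5359 = 259.1502 − 217.5604 = 41.5898

41.59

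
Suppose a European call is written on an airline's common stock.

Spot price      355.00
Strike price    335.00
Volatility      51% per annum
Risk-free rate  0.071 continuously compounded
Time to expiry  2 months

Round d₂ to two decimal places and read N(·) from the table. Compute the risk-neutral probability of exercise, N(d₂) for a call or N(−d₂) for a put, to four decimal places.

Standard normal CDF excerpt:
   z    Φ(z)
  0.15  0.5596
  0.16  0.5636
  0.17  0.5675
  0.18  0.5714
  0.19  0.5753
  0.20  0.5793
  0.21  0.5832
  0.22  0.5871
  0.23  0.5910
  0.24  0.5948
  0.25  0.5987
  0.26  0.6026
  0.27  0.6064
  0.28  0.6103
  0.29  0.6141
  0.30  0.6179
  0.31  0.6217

σ√T = 0.51·√0.1667 = 0.2082
d₁ = [ln(355/335) + (0.071 + 0.51²/2)·0.1667] / 0.2082 = [0.0580 + 0.0335] / 0.2082 = 0.4394 ≈ 0.44
d₂ = d₁ − σ√T = 0.4394 − 0.2082 = 0.2312 ≈ 0.23
Pr(exercise) under Q = N(d₂) = 0.5910

0.5910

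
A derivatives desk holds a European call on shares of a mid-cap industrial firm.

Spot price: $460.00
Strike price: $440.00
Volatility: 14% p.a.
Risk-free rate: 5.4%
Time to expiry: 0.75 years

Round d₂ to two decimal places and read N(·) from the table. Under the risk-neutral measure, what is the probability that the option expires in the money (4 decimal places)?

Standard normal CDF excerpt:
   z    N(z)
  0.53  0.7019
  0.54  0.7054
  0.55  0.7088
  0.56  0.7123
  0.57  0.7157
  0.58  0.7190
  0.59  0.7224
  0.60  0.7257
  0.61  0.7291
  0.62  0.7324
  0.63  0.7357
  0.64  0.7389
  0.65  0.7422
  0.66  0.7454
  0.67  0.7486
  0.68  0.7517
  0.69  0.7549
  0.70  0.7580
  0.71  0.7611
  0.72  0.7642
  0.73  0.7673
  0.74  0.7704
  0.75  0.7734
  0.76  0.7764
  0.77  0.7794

0.7389

σ√T = 0.14·√0.75 = 0.1212
ln(S/K) + (r + σ²/2)T = ln(460/440) + (0.054 + 0.14²/2)·0.75 = 0.0445 + 0.0478 = 0.0923
d₁ = 0.0923 / 0.1212 = 0.7613 ⇒ 0.76
d₂ = d₁ − σ√T = 0.7613 − 0.1212 = 0.6400 ⇒ 0.64
Pr(exercise) under Q = N(d₂) = 0.7389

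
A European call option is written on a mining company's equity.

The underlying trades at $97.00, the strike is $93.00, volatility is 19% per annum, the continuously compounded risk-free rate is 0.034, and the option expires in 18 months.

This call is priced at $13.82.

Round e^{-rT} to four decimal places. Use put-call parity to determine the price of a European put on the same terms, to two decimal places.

$5.20

exp(−rT) = exp(−0.034·1.5) = 0.9503
Put-call parity: C − P = S − K·e^(−rT) = 97 − 93·0.9503 = 97 − 88.3779 = 8.6221
P = C − (C − P) = 13.82 − (8.6221) = 5.1979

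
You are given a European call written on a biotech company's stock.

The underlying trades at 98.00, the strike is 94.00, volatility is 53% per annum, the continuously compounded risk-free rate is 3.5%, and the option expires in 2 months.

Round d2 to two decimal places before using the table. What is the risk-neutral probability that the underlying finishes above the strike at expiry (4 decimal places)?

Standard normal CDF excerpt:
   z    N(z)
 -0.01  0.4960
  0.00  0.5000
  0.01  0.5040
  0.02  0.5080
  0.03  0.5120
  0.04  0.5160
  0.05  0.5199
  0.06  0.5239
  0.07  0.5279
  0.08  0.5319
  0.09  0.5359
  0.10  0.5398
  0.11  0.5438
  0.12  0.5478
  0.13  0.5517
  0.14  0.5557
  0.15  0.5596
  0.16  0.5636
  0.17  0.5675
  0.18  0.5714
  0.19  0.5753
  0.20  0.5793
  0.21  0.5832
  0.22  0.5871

σ√T = 0.53 × 0.4082 = 0.2164
d₁ = [ln(98/94) + (0.035 + ½·0.53²)·0.1667] / (σ√T) = (0.0417 + 0.0292) / 0.2164 = 0.3277 ⇒ 0.33
d₂ = 0.3277 − 0.2164 = 0.1114 ⇒ 0.11
Pr(exercise) under Q = N(d₂) = 0.5438

0.5438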